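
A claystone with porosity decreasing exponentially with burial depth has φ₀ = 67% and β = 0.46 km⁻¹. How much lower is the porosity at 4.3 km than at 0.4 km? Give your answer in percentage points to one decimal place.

φ(0.4) = 0.67·e^(−0.46×0.4) = 0.5574
φ(4.3) = 0.67·e^(−0.46×4.3) = 0.0927
Δφ = 0.5574 − 0.0927 = 0.4647

46.5 percentage points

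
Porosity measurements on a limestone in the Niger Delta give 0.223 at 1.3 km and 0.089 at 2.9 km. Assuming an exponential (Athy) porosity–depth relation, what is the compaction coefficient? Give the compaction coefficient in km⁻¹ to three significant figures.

Athy: φ(d) = φ₀ e^(−cd) ⇒ φ₁/φ₂ = e^{c(d₂−d₁)} ⇒ c = ln(φ₁/φ₂)/(d₂−d₁)
c = ln(0.223/0.089) / (2.9 − 1.3) = ln(2.506) / 1.6 = 0.9185 / 1.6 = 0.5741 km⁻¹

0.574 km⁻¹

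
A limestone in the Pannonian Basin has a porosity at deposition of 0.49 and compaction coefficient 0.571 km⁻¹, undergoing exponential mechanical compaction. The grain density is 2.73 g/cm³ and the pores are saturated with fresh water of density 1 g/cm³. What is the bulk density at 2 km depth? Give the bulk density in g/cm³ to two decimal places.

Porosity at depth: φ = 0.49·exp(−0.571×2) = 0.49×0.3192 = 0.1564
Bulk density: ρ_b = (1−φ)ρ_g + φ·ρ_f = 0.8436×2.73 + 0.1564×1
       = 2.303 + 0.156 = 2.459 g/cm³

2.46 g/cm³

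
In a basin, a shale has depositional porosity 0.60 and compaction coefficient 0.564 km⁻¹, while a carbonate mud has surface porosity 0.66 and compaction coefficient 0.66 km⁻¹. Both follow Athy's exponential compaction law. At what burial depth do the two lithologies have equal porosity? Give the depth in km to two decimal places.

0.99 km

Set n₀ₐ e^(−βₐd) = n₀ᵦ e^(−βᵦd) ⇒ ln(n₀ₐ/n₀ᵦ) = (βₐ − βᵦ)·d
d = ln(0.6/0.66) / (0.564 − 0.66) = -0.0953 / -0.096 = 0.993 km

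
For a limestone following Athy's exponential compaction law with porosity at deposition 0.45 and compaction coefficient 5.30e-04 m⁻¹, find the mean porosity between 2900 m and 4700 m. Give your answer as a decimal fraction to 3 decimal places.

0.062

Working in km (1 km = 1000 m; β in km⁻¹ = β in m⁻¹ × 1000):
⟨n⟩ = (1/(d₂−d₁)) ∫ n₀ e^(−βd) dd = n₀·(e^(−β·d₁) − e^(−β·d₂)) / (β·(d₂−d₁))
e^(−0.53×2.9) = 0.2150; e^(−0.53×4.7) = 0.0828
⟨n⟩ = 0.45 × (0.2150 − 0.0828) / (0.53 × 1.8) = 0.45 × 0.1386 = 0.0624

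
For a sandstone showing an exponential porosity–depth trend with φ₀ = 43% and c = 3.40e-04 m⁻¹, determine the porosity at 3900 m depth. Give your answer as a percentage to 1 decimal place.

Working in km (1 km = 1000 m; c in km⁻¹ = c in m⁻¹ × 1000):
φ = φ₀·exp(−c·Z) = 0.43 × exp(−0.34 × 3.9) = 0.43 × exp(−1.326)
  = 0.43 × 0.2655 = 0.1142

11.4%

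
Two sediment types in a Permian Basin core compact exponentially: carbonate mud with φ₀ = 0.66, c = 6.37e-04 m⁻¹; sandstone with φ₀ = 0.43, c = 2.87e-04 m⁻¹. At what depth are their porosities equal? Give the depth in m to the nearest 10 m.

1220 m

Working in km (1 km = 1000 m; c in km⁻¹ = c in m⁻¹ × 1000):
Set φ₀ₐ e^(−cₐz) = φ₀ᵦ e^(−cᵦz) ⇒ ln(φ₀ₐ/φ₀ᵦ) = (cₐ − cᵦ)·z
z = ln(0.66/0.43) / (0.637 − 0.287) = 0.4285 / 0.35 = 1.224 km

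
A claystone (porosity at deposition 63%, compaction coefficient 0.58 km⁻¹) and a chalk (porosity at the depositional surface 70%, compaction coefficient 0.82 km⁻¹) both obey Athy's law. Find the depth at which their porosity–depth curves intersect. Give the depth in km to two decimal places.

0.44 km

Set phi₀ₐ e^(−kₐz) = phi₀ᵦ e^(−kᵦz) ⇒ ln(phi₀ₐ/phi₀ᵦ) = (kₐ − kᵦ)·z
z = ln(0.63/0.7) / (0.58 − 0.82) = -0.1054 / -0.24 = 0.439 km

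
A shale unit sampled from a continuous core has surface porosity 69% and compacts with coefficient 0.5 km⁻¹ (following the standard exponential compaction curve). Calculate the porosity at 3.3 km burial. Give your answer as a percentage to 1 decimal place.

φ = φ₀·exp(−c·d) = 0.69 × exp(−0.5 × 3.3) = 0.69 × exp(−1.65)
  = 0.69 × 0.1920 = 0.1325

13.3%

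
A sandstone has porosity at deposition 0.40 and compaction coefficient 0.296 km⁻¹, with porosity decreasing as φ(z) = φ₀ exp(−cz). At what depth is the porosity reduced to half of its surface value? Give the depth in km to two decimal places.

φ/φ₀ = 1/2 ⇒ exp(−c·z) = 1/2 ⇒ z = ln(2) / c
z = 0.6931 / 0.296 = 2.342 km

2.34 km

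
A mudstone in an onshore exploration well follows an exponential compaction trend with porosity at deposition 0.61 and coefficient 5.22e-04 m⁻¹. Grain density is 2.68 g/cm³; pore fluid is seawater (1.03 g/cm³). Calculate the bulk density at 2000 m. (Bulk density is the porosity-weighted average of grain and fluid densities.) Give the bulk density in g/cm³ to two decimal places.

Working in km (1 km = 1000 m; c in km⁻¹ = c in m⁻¹ × 1000):
Porosity at depth: n = 0.61·exp(−0.522×2) = 0.61×0.3520 = 0.2147
Bulk density: ρ_b = (1−n)ρ_g + n·ρ_f = 0.7853×2.68 + 0.2147×1.03
       = 2.104 + 0.221 = 2.326 g/cm³

2.33 g/cm³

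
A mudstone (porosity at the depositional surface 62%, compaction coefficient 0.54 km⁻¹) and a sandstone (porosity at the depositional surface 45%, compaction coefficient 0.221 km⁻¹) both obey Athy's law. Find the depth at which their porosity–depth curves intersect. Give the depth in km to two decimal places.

Set n₀ₐ e^(−cₐZ) = n₀ᵦ e^(−cᵦZ) ⇒ ln(n₀ₐ/n₀ᵦ) = (cₐ − cᵦ)·Z
Z = ln(0.62/0.45) / (0.54 − 0.221) = 0.3205 / 0.319 = 1.005 km

1.00 km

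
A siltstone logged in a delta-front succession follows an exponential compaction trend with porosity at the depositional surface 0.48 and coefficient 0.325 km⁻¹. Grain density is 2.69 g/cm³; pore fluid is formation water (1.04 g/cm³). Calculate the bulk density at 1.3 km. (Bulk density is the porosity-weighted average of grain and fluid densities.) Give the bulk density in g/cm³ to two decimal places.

Porosity at depth: φ = 0.48·exp(−0.325×1.3) = 0.48×0.6554 = 0.3146
Bulk density: ρ_b = (1−φ)ρ_g + φ·ρ_f = 0.6854×2.69 + 0.3146×1.04
       = 1.844 + 0.327 = 2.171 g/cm³

2.17 g/cm³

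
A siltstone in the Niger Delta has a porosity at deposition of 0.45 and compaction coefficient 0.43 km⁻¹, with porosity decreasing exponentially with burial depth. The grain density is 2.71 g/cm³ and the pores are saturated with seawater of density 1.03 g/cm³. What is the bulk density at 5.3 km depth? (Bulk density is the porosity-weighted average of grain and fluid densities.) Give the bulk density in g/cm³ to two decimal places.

Porosity at depth: phi = 0.45·exp(−0.43×5.3) = 0.45×0.1024 = 0.0461
Bulk density: ρ_b = (1−phi)ρ_g + phi·ρ_f = 0.9539×2.71 + 0.0461×1.03
       = 2.585 + 0.047 = 2.633 g/cm³

2.63 g/cm³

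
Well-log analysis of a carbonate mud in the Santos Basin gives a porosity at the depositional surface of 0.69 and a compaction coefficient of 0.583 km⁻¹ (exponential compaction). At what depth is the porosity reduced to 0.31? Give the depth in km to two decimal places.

Invert Athy's law: z = ln(phi₀/phi) / c
z = ln(0.69/0.31) / 0.583 = ln(2.226) / 0.583 = 0.8001 / 0.583 = 1.372 km

1.37 km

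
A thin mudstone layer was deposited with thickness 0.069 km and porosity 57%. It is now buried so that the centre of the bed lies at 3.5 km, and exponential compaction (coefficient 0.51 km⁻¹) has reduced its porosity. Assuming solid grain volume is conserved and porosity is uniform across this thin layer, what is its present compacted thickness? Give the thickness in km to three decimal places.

Porosity at 3.5 km: phi = 0.57·exp(−0.51×3.5) = 0.0956
Solid-volume conservation: h(1−phi) = h₀(1−phi₀) ⇒ h = h₀·(1−phi₀)/(1−phi)
h = 0.069 × (1 − 0.57)/(1 − 0.0956) = 0.069 × 0.4755 = 0.0328 km

0.033 km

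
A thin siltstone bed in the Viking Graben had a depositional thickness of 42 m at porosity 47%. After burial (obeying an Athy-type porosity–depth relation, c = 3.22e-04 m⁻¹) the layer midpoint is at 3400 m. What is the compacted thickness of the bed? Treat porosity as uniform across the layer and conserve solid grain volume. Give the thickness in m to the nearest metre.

Working in km (1 km = 1000 m; c in km⁻¹ = c in m⁻¹ × 1000):
Porosity at 3.4 km: n = 0.47·exp(−0.322×3.4) = 0.1573
Solid-volume conservation: h(1−n) = h₀(1−n₀) ⇒ h = h₀·(1−n₀)/(1−n)
h = 0.042 × (1 − 0.47)/(1 − 0.1573) = 0.042 × 0.6289 = 0.0264 km

26 m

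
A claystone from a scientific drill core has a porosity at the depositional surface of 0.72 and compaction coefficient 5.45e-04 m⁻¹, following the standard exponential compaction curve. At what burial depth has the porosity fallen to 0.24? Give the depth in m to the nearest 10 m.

2020 m

Working in km (1 km = 1000 m; k in km⁻¹ = k in m⁻¹ × 1000):
Invert Athy's law: d = ln(phi₀/phi) / k
d = ln(0.72/0.24) / 0.545 = ln(3) / 0.545 = 1.0986 / 0.545 = 2.016 km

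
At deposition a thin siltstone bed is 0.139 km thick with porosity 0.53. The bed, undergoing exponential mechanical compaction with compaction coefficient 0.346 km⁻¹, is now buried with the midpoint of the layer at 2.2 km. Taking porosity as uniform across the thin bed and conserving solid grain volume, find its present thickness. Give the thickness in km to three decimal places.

0.087 km

Porosity at 2.2 km: phi = 0.53·exp(−0.346×2.2) = 0.2476
Solid-volume conservation: h(1−phi) = h₀(1−phi₀) ⇒ h = h₀·(1−phi₀)/(1−phi)
h = 0.139 × (1 − 0.53)/(1 − 0.2476) = 0.139 × 0.6246 = 0.0868 km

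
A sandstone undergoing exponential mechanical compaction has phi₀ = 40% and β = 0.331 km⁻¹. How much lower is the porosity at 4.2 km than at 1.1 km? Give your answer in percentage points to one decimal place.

phi(1.1) = 0.4·e^(−0.331×1.1) = 0.2779
phi(4.2) = 0.4·e^(−0.331×4.2) = 0.0996
Δphi = 0.2779 − 0.0996 = 0.1783

17.8 percentage points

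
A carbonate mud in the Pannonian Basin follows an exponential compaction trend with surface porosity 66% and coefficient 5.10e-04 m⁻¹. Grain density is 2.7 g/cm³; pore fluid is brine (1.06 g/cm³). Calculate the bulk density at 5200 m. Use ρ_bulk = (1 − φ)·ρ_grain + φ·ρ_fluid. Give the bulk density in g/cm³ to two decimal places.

2.62 g/cm³

Working in km (1 km = 1000 m; β in km⁻¹ = β in m⁻¹ × 1000):
Porosity at depth: n = 0.66·exp(−0.51×5.2) = 0.66×0.0705 = 0.0465
Bulk density: ρ_b = (1−n)ρ_g + n·ρ_f = 0.9535×2.7 + 0.0465×1.06
       = 2.574 + 0.049 = 2.624 g/cm³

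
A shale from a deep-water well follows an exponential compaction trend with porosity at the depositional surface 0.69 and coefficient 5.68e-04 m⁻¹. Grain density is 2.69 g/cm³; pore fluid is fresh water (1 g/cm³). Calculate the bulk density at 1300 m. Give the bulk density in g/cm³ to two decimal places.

Working in km (1 km = 1000 m; β in km⁻¹ = β in m⁻¹ × 1000):
Porosity at depth: phi = 0.69·exp(−0.568×1.3) = 0.69×0.4779 = 0.3297
Bulk density: ρ_b = (1−phi)ρ_g + phi·ρ_f = 0.6703×2.69 + 0.3297×1
       = 1.803 + 0.330 = 2.133 g/cm³

2.13 g/cm³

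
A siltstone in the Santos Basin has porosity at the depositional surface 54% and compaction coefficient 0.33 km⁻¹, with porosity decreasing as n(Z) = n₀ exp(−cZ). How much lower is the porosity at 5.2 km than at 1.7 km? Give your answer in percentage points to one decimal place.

n(1.7) = 0.54·e^(−0.33×1.7) = 0.3081
n(5.2) = 0.54·e^(−0.33×5.2) = 0.0971
Δn = 0.3081 − 0.0971 = 0.2111

21.1 percentage points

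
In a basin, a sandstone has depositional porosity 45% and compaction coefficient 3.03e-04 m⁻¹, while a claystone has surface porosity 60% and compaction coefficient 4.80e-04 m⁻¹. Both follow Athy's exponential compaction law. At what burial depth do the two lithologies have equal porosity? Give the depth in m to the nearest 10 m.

Working in km (1 km = 1000 m; k in km⁻¹ = k in m⁻¹ × 1000):
Set φ₀ₐ e^(−kₐd) = φ₀ᵦ e^(−kᵦd) ⇒ ln(φ₀ₐ/φ₀ᵦ) = (kₐ − kᵦ)·d
d = ln(0.45/0.6) / (0.303 − 0.48) = -0.2877 / -0.177 = 1.625 km

1630 m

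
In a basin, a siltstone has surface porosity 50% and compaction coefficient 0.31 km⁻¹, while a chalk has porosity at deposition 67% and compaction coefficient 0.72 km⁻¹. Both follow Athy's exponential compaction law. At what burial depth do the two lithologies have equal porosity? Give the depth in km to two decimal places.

0.71 km

Set φ₀ₐ e^(−cₐZ) = φ₀ᵦ e^(−cᵦZ) ⇒ ln(φ₀ₐ/φ₀ᵦ) = (cₐ − cᵦ)·Z
Z = ln(0.5/0.67) / (0.31 − 0.72) = -0.2927 / -0.41 = 0.714 km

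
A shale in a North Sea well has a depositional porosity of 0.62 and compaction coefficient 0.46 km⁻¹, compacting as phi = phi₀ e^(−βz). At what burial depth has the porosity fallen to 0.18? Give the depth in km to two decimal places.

Invert Athy's law: z = ln(phi₀/phi) / β
z = ln(0.62/0.18) / 0.46 = ln(3.444) / 0.46 = 1.2368 / 0.46 = 2.689 km

2.69 km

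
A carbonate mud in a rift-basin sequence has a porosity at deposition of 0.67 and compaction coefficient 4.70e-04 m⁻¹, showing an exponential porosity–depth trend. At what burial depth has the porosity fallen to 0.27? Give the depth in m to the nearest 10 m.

1930 m

Working in km (1 km = 1000 m; c in km⁻¹ = c in m⁻¹ × 1000):
Invert Athy's law: z = ln(φ₀/φ) / c
z = ln(0.67/0.27) / 0.47 = ln(2.481) / 0.47 = 0.9089 / 0.47 = 1.934 km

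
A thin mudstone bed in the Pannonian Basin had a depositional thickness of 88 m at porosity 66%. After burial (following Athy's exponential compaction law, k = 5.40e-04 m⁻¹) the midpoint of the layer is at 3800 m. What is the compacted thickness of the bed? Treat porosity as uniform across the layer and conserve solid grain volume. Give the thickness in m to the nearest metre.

Working in km (1 km = 1000 m; k in km⁻¹ = k in m⁻¹ × 1000):
Porosity at 3.8 km: n = 0.66·exp(−0.54×3.8) = 0.0848
Solid-volume conservation: h(1−n) = h₀(1−n₀) ⇒ h = h₀·(1−n₀)/(1−n)
h = 0.088 × (1 − 0.66)/(1 − 0.0848) = 0.088 × 0.3715 = 0.0327 km

33 m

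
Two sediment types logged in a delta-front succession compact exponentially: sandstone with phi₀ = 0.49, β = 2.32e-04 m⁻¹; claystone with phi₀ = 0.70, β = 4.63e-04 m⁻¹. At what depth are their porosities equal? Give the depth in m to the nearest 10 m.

1540 m

Working in km (1 km = 1000 m; β in km⁻¹ = β in m⁻¹ × 1000):
Set phi₀ₐ e^(−βₐZ) = phi₀ᵦ e^(−βᵦZ) ⇒ ln(phi₀ₐ/phi₀ᵦ) = (βₐ − βᵦ)·Z
Z = ln(0.49/0.7) / (0.232 − 0.463) = -0.3567 / -0.231 = 1.544 km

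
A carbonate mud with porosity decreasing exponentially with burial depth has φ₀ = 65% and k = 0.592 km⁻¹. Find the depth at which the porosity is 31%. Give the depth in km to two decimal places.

Invert Athy's law: d = ln(φ₀/φ) / k
d = ln(0.65/0.31) / 0.592 = ln(2.097) / 0.592 = 0.7404 / 0.592 = 1.251 km

1.25 km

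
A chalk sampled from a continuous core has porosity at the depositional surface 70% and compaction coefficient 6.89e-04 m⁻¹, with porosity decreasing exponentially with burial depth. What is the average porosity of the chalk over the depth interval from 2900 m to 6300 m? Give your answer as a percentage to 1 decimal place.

3.7%

Working in km (1 km = 1000 m; k in km⁻¹ = k in m⁻¹ × 1000):
⟨φ⟩ = (1/(d₂−d₁)) ∫ φ₀ e^(−kd) dd = φ₀·(e^(−k·d₁) − e^(−k·d₂)) / (k·(d₂−d₁))
e^(−0.689×2.9) = 0.1356; e^(−0.689×6.3) = 0.0130
⟨φ⟩ = 0.7 × (0.1356 − 0.0130) / (0.689 × 3.4) = 0.7 × 0.0523 = 0.0366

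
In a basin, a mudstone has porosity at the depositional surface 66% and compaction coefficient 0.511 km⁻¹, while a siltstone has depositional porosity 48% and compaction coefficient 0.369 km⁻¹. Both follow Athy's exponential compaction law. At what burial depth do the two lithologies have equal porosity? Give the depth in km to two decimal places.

Set phi₀ₐ e^(−kₐd) = phi₀ᵦ e^(−kᵦd) ⇒ ln(phi₀ₐ/phi₀ᵦ) = (kₐ − kᵦ)·d
d = ln(0.66/0.48) / (0.511 − 0.369) = 0.3185 / 0.142 = 2.243 km

2.24 km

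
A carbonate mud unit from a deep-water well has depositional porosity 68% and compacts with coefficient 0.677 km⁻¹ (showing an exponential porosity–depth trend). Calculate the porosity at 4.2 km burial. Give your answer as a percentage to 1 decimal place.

4.0%

n = n₀·exp(−k·d) = 0.68 × exp(−0.677 × 4.2) = 0.68 × exp(−2.843)
  = 0.68 × 0.0582 = 0.0396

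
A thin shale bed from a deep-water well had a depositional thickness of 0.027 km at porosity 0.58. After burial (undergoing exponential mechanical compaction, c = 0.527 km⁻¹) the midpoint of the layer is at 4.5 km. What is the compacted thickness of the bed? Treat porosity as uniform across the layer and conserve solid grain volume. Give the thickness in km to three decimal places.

Porosity at 4.5 km: phi = 0.58·exp(−0.527×4.5) = 0.0541
Solid-volume conservation: h(1−phi) = h₀(1−phi₀) ⇒ h = h₀·(1−phi₀)/(1−phi)
h = 0.027 × (1 − 0.58)/(1 − 0.0541) = 0.027 × 0.4440 = 0.0120 km

0.012 km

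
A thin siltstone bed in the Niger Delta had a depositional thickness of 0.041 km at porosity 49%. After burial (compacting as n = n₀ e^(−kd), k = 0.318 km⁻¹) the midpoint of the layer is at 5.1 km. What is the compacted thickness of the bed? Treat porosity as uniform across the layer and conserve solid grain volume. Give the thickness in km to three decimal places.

Porosity at 5.1 km: n = 0.49·exp(−0.318×5.1) = 0.0968
Solid-volume conservation: h(1−n) = h₀(1−n₀) ⇒ h = h₀·(1−n₀)/(1−n)
h = 0.041 × (1 − 0.49)/(1 − 0.0968) = 0.041 × 0.5647 = 0.0232 km

0.023 km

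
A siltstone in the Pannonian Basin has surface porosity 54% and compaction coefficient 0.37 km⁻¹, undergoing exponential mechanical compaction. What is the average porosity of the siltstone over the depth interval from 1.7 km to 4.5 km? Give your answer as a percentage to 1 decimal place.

17.9%

⟨phi⟩ = (1/(d₂−d₁)) ∫ phi₀ e^(−kd) dd = phi₀·(e^(−k·d₁) − e^(−k·d₂)) / (k·(d₂−d₁))
e^(−0.37×1.7) = 0.5331; e^(−0.37×4.5) = 0.1892
⟨phi⟩ = 0.54 × (0.5331 − 0.1892) / (0.37 × 2.8) = 0.54 × 0.3320 = 0.1793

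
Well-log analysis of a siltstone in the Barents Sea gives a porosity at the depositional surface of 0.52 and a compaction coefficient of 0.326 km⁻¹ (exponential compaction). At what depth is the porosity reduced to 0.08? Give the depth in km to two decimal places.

Invert Athy's law: d = ln(n₀/n) / β
d = ln(0.52/0.08) / 0.326 = ln(6.5) / 0.326 = 1.8718 / 0.326 = 5.742 km

5.74 km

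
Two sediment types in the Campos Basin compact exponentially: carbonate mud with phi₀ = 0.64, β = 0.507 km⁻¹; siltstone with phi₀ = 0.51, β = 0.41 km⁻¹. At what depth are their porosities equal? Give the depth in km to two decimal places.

2.34 km

Set phi₀ₐ e^(−βₐZ) = phi₀ᵦ e^(−βᵦZ) ⇒ ln(phi₀ₐ/phi₀ᵦ) = (βₐ − βᵦ)·Z
Z = ln(0.64/0.51) / (0.507 − 0.41) = 0.2271 / 0.097 = 2.341 km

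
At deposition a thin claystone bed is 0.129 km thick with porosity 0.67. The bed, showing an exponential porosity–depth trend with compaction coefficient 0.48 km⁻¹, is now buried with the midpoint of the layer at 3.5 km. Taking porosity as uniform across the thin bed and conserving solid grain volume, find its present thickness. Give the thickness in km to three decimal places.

0.049 km

Porosity at 3.5 km: phi = 0.67·exp(−0.48×3.5) = 0.1249
Solid-volume conservation: h(1−phi) = h₀(1−phi₀) ⇒ h = h₀·(1−phi₀)/(1−phi)
h = 0.129 × (1 − 0.67)/(1 − 0.1249) = 0.129 × 0.3771 = 0.0486 km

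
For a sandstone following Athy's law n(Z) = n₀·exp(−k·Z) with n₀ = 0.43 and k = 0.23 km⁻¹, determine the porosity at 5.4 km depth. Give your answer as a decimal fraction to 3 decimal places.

0.124

n = n₀·exp(−k·Z) = 0.43 × exp(−0.23 × 5.4) = 0.43 × exp(−1.242)
  = 0.43 × 0.2888 = 0.1242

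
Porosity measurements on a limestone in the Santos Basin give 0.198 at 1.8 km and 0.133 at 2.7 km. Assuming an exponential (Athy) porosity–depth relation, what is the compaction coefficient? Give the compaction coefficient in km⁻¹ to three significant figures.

Athy: phi(d) = phi₀ e^(−βd) ⇒ phi₁/phi₂ = e^{β(d₂−d₁)} ⇒ β = ln(phi₁/phi₂)/(d₂−d₁)
β = ln(0.198/0.133) / (2.7 − 1.8) = ln(1.489) / 0.9 = 0.3979 / 0.9 = 0.4421 km⁻¹

0.442 km⁻¹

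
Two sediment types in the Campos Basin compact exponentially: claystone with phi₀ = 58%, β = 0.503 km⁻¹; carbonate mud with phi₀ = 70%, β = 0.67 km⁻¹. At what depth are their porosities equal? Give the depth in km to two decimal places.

1.13 km

Set phi₀ₐ e^(−βₐz) = phi₀ᵦ e^(−βᵦz) ⇒ ln(phi₀ₐ/phi₀ᵦ) = (βₐ − βᵦ)·z
z = ln(0.58/0.7) / (0.503 − 0.67) = -0.1881 / -0.167 = 1.126 km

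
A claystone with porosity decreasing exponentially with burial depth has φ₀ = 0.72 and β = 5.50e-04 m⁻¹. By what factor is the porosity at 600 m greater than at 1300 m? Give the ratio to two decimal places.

Working in km (1 km = 1000 m; β in km⁻¹ = β in m⁻¹ × 1000):
φ(d₁)/φ(d₂) = e^(−β·d₁)/e^(−β·d₂) = e^{β(d₂−d₁)}
= exp(0.55 × 0.7) = exp(0.385) = 1.4696

1.47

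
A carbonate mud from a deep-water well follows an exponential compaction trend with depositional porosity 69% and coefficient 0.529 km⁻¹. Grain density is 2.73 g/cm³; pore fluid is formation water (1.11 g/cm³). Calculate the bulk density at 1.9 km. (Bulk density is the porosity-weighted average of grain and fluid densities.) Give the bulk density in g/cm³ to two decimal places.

Porosity at depth: φ = 0.69·exp(−0.529×1.9) = 0.69×0.3660 = 0.2525
Bulk density: ρ_b = (1−φ)ρ_g + φ·ρ_f = 0.7475×2.73 + 0.2525×1.11
       = 2.041 + 0.280 = 2.321 g/cm³

2.32 g/cm³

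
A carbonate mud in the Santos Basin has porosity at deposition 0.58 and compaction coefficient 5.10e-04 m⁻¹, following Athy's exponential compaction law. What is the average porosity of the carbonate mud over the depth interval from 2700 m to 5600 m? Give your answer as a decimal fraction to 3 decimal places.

Working in km (1 km = 1000 m; k in km⁻¹ = k in m⁻¹ × 1000):
⟨phi⟩ = (1/(d₂−d₁)) ∫ phi₀ e^(−kd) dd = phi₀·(e^(−k·d₁) − e^(−k·d₂)) / (k·(d₂−d₁))
e^(−0.51×2.7) = 0.2523; e^(−0.51×5.6) = 0.0575
⟨phi⟩ = 0.58 × (0.2523 − 0.0575) / (0.51 × 2.9) = 0.58 × 0.1317 = 0.0764

0.076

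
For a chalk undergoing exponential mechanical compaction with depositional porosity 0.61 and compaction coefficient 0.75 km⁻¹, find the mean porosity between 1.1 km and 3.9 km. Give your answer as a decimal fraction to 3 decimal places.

0.112

⟨φ⟩ = (1/(z₂−z₁)) ∫ φ₀ e^(−βz) dz = φ₀·(e^(−β·z₁) − e^(−β·z₂)) / (β·(z₂−z₁))
e^(−0.75×1.1) = 0.4382; e^(−0.75×3.9) = 0.0537
⟨φ⟩ = 0.61 × (0.4382 − 0.0537) / (0.75 × 2.8) = 0.61 × 0.1831 = 0.1117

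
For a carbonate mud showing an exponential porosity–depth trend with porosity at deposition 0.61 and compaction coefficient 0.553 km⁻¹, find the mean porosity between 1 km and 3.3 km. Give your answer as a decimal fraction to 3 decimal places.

0.199

⟨φ⟩ = (1/(Z₂−Z₁)) ∫ φ₀ e^(−cZ) dZ = φ₀·(e^(−c·Z₁) − e^(−c·Z₂)) / (c·(Z₂−Z₁))
e^(−0.553×1) = 0.5752; e^(−0.553×3.3) = 0.1612
⟨φ⟩ = 0.61 × (0.5752 − 0.1612) / (0.553 × 2.3) = 0.61 × 0.3255 = 0.1985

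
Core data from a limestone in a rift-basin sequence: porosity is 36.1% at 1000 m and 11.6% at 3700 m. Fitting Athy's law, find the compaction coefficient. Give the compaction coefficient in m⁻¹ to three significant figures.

Working in km (1 km = 1000 m; k in km⁻¹ = k in m⁻¹ × 1000):
Athy: n(Z) = n₀ e^(−kZ) ⇒ n₁/n₂ = e^{k(Z₂−Z₁)} ⇒ k = ln(n₁/n₂)/(Z₂−Z₁)
k = ln(0.361/0.116) / (3.7 − 1) = ln(3.112) / 2.7 = 1.1353 / 2.7 = 0.4205 km⁻¹

0.000420 m⁻¹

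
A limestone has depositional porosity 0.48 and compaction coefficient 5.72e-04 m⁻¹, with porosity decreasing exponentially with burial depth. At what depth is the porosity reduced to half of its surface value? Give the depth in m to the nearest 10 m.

1210 m

Working in km (1 km = 1000 m; c in km⁻¹ = c in m⁻¹ × 1000):
φ/φ₀ = 1/2 ⇒ exp(−c·d) = 1/2 ⇒ d = ln(2) / c
d = 0.6931 / 0.572 = 1.212 km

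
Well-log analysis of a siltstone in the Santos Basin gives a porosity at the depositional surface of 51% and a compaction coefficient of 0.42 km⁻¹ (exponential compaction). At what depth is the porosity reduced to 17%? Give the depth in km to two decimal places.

Invert Athy's law: z = ln(φ₀/φ) / c
z = ln(0.51/0.17) / 0.42 = ln(3) / 0.42 = 1.0986 / 0.42 = 2.616 km

2.62 km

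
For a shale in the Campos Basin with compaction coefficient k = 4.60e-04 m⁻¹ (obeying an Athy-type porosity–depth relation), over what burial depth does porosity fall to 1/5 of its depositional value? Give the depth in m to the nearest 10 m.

3500 m

Working in km (1 km = 1000 m; k in km⁻¹ = k in m⁻¹ × 1000):
phi/phi₀ = 1/5 ⇒ exp(−k·Z) = 1/5 ⇒ Z = ln(5) / k
Z = 1.6094 / 0.46 = 3.499 km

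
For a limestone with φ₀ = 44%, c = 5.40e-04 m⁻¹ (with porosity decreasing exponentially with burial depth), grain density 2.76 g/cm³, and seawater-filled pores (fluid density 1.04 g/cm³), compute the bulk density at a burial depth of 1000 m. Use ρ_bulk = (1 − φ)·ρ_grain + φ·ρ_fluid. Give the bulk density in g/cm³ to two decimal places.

Working in km (1 km = 1000 m; c in km⁻¹ = c in m⁻¹ × 1000):
Porosity at depth: φ = 0.44·exp(−0.54×1) = 0.44×0.5827 = 0.2564
Bulk density: ρ_b = (1−φ)ρ_g + φ·ρ_f = 0.7436×2.76 + 0.2564×1.04
       = 2.052 + 0.267 = 2.319 g/cm³

2.32 g/cm³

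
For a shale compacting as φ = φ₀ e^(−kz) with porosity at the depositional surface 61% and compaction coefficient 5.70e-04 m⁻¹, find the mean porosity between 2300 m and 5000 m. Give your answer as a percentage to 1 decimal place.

Working in km (1 km = 1000 m; k in km⁻¹ = k in m⁻¹ × 1000):
⟨φ⟩ = (1/(z₂−z₁)) ∫ φ₀ e^(−kz) dz = φ₀·(e^(−k·z₁) − e^(−k·z₂)) / (k·(z₂−z₁))
e^(−0.57×2.3) = 0.2696; e^(−0.57×5) = 0.0578
⟨φ⟩ = 0.61 × (0.2696 − 0.0578) / (0.57 × 2.7) = 0.61 × 0.1376 = 0.0839

8.4%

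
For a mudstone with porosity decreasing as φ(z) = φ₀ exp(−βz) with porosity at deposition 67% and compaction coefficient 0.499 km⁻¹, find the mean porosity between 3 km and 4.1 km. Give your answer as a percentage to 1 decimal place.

⟨φ⟩ = (1/(z₂−z₁)) ∫ φ₀ e^(−βz) dz = φ₀·(e^(−β·z₁) − e^(−β·z₂)) / (β·(z₂−z₁))
e^(−0.499×3) = 0.2238; e^(−0.499×4.1) = 0.1293
⟨φ⟩ = 0.67 × (0.2238 − 0.1293) / (0.499 × 1.1) = 0.67 × 0.1722 = 0.1154

11.5%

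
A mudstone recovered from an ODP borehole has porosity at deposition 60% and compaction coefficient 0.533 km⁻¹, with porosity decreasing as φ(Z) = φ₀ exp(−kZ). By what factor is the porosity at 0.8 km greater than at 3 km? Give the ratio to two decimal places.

3.23

φ(Z₁)/φ(Z₂) = e^(−k·Z₁)/e^(−k·Z₂) = e^{k(Z₂−Z₁)}
= exp(0.533 × 2.2) = exp(1.173) = 3.2304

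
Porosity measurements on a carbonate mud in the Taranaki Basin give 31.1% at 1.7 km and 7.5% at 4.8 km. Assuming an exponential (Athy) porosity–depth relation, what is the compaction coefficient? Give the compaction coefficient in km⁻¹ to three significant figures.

Athy: φ(Z) = φ₀ e^(−cZ) ⇒ φ₁/φ₂ = e^{c(Z₂−Z₁)} ⇒ c = ln(φ₁/φ₂)/(Z₂−Z₁)
c = ln(0.311/0.075) / (4.8 − 1.7) = ln(4.147) / 3.1 = 1.4223 / 3.1 = 0.4588 km⁻¹

0.459 km⁻¹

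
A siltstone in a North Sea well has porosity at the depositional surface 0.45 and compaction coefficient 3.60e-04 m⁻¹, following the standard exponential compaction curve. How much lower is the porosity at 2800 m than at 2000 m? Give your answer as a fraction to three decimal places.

0.055

Working in km (1 km = 1000 m; c in km⁻¹ = c in m⁻¹ × 1000):
phi(2) = 0.45·e^(−0.36×2) = 0.2190
phi(2.8) = 0.45·e^(−0.36×2.8) = 0.1642
Δphi = 0.2190 − 0.1642 = 0.0548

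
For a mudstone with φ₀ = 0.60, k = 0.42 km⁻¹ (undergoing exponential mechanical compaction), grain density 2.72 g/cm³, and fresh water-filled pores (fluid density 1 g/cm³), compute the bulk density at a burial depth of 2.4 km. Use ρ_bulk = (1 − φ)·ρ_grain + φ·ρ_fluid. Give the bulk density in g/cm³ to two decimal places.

2.34 g/cm³

Porosity at depth: φ = 0.6·exp(−0.42×2.4) = 0.6×0.3649 = 0.2190
Bulk density: ρ_b = (1−φ)ρ_g + φ·ρ_f = 0.7810×2.72 + 0.2190×1
       = 2.124 + 0.219 = 2.343 g/cm³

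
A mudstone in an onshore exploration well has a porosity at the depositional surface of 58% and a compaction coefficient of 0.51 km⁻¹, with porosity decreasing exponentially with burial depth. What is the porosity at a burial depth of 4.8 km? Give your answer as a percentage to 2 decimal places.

5.02%

n = n₀·exp(−k·Z) = 0.58 × exp(−0.51 × 4.8) = 0.58 × exp(−2.448)
  = 0.58 × 0.0865 = 0.0502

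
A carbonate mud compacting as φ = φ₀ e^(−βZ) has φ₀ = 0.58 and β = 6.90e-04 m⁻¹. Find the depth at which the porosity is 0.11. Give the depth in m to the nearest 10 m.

Working in km (1 km = 1000 m; β in km⁻¹ = β in m⁻¹ × 1000):
Invert Athy's law: Z = ln(φ₀/φ) / β
Z = ln(0.58/0.11) / 0.69 = ln(5.273) / 0.69 = 1.6625 / 0.69 = 2.409 km

2410 m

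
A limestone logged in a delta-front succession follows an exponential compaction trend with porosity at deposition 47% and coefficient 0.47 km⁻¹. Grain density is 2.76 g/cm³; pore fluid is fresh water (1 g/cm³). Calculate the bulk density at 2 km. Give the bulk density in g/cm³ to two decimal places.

Porosity at depth: φ = 0.47·exp(−0.47×2) = 0.47×0.3906 = 0.1836
Bulk density: ρ_b = (1−φ)ρ_g + φ·ρ_f = 0.8164×2.76 + 0.1836×1
       = 2.253 + 0.184 = 2.437 g/cm³

2.44 g/cm³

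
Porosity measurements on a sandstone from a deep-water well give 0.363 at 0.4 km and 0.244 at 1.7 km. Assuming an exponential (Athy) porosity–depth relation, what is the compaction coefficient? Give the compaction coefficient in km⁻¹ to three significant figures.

Athy: phi(d) = phi₀ e^(−βd) ⇒ phi₁/phi₂ = e^{β(d₂−d₁)} ⇒ β = ln(phi₁/phi₂)/(d₂−d₁)
β = ln(0.363/0.244) / (1.7 − 0.4) = ln(1.488) / 1.3 = 0.3972 / 1.3 = 0.3056 km⁻¹

0.306 km⁻¹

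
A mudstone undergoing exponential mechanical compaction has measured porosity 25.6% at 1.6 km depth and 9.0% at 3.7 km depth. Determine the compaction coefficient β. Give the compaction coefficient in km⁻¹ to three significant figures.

0.498 km⁻¹

Athy: φ(z) = φ₀ e^(−βz) ⇒ φ₁/φ₂ = e^{β(z₂−z₁)} ⇒ β = ln(φ₁/φ₂)/(z₂−z₁)
β = ln(0.256/0.09) / (3.7 − 1.6) = ln(2.844) / 2.1 = 1.0454 / 2.1 = 0.4978 km⁻¹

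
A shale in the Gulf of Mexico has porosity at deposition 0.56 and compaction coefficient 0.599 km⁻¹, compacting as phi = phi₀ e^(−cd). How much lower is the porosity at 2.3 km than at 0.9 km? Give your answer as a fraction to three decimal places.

0.185

phi(0.9) = 0.56·e^(−0.599×0.9) = 0.3266
phi(2.3) = 0.56·e^(−0.599×2.3) = 0.1412
Δphi = 0.3266 − 0.1412 = 0.1854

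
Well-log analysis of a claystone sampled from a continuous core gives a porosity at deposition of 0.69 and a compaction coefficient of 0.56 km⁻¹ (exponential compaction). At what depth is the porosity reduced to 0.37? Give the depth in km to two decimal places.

Invert Athy's law: z = ln(φ₀/φ) / β
z = ln(0.69/0.37) / 0.56 = ln(1.865) / 0.56 = 0.6232 / 0.56 = 1.113 km

1.11 km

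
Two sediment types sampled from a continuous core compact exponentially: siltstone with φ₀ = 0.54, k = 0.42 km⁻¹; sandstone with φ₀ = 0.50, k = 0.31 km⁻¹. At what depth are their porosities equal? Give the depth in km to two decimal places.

0.70 km

Set φ₀ₐ e^(−kₐZ) = φ₀ᵦ e^(−kᵦZ) ⇒ ln(φ₀ₐ/φ₀ᵦ) = (kₐ − kᵦ)·Z
Z = ln(0.54/0.5) / (0.42 − 0.31) = 0.0770 / 0.11 = 0.700 km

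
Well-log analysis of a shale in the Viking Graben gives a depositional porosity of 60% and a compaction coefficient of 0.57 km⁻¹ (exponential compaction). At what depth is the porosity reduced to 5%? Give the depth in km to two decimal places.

Invert Athy's law: z = ln(n₀/n) / β
z = ln(0.6/0.05) / 0.57 = ln(12) / 0.57 = 2.4849 / 0.57 = 4.359 km

4.36 km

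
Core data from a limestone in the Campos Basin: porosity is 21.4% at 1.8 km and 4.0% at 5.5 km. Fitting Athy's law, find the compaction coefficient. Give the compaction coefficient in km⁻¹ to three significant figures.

Athy: phi(d) = phi₀ e^(−cd) ⇒ phi₁/phi₂ = e^{c(d₂−d₁)} ⇒ c = ln(phi₁/phi₂)/(d₂−d₁)
c = ln(0.214/0.04) / (5.5 − 1.8) = ln(5.35) / 3.7 = 1.6771 / 3.7 = 0.4533 km⁻¹

0.453 km⁻¹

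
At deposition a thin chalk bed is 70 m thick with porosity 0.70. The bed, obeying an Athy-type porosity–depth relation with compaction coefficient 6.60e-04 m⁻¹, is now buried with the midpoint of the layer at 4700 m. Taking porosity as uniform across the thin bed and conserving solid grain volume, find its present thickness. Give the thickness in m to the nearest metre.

Working in km (1 km = 1000 m; β in km⁻¹ = β in m⁻¹ × 1000):
Porosity at 4.7 km: n = 0.7·exp(−0.66×4.7) = 0.0315
Solid-volume conservation: h(1−n) = h₀(1−n₀) ⇒ h = h₀·(1−n₀)/(1−n)
h = 0.07 × (1 − 0.7)/(1 − 0.0315) = 0.07 × 0.3097 = 0.0217 km

22 m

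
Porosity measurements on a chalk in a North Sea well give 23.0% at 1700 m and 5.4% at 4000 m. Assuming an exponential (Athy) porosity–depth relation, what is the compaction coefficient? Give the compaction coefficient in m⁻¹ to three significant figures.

0.000630 m⁻¹

Working in km (1 km = 1000 m; k in km⁻¹ = k in m⁻¹ × 1000):
Athy: phi(d) = phi₀ e^(−kd) ⇒ phi₁/phi₂ = e^{k(d₂−d₁)} ⇒ k = ln(phi₁/phi₂)/(d₂−d₁)
k = ln(0.23/0.054) / (4 − 1.7) = ln(4.259) / 2.3 = 1.4491 / 2.3 = 0.63 km⁻¹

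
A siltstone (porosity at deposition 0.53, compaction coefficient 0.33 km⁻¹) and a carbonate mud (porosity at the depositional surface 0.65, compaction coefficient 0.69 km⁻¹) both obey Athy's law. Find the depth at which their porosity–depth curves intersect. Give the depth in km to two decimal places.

Set φ₀ₐ e^(−cₐz) = φ₀ᵦ e^(−cᵦz) ⇒ ln(φ₀ₐ/φ₀ᵦ) = (cₐ − cᵦ)·z
z = ln(0.53/0.65) / (0.33 − 0.69) = -0.2041 / -0.36 = 0.567 km

0.57 km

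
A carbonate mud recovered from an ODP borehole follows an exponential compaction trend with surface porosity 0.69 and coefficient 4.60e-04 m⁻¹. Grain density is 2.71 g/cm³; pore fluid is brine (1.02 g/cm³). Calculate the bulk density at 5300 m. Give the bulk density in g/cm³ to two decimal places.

Working in km (1 km = 1000 m; β in km⁻¹ = β in m⁻¹ × 1000):
Porosity at depth: φ = 0.69·exp(−0.46×5.3) = 0.69×0.0873 = 0.0603
Bulk density: ρ_b = (1−φ)ρ_g + φ·ρ_f = 0.9397×2.71 + 0.0603×1.02
       = 2.547 + 0.061 = 2.608 g/cm³

2.61 g/cm³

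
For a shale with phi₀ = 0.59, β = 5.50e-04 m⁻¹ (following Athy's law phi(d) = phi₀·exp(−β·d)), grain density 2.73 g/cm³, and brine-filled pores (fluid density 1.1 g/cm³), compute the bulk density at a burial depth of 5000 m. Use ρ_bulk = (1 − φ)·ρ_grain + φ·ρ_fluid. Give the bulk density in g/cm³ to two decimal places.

2.67 g/cm³

Working in km (1 km = 1000 m; β in km⁻¹ = β in m⁻¹ × 1000):
Porosity at depth: phi = 0.59·exp(−0.55×5) = 0.59×0.0639 = 0.0377
Bulk density: ρ_b = (1−phi)ρ_g + phi·ρ_f = 0.9623×2.73 + 0.0377×1.1
       = 2.627 + 0.041 = 2.669 g/cm³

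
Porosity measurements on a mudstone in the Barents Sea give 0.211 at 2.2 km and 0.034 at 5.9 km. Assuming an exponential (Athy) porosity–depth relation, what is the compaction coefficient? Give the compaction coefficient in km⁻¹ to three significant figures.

0.493 km⁻¹

Athy: φ(z) = φ₀ e^(−βz) ⇒ φ₁/φ₂ = e^{β(z₂−z₁)} ⇒ β = ln(φ₁/φ₂)/(z₂−z₁)
β = ln(0.211/0.034) / (5.9 − 2.2) = ln(6.206) / 3.7 = 1.8255 / 3.7 = 0.4934 km⁻¹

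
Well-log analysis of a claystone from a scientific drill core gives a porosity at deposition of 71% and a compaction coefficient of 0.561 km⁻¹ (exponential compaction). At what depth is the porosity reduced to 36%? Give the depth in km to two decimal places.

Invert Athy's law: z = ln(phi₀/phi) / k
z = ln(0.71/0.36) / 0.561 = ln(1.972) / 0.561 = 0.6792 / 0.561 = 1.211 km

1.21 km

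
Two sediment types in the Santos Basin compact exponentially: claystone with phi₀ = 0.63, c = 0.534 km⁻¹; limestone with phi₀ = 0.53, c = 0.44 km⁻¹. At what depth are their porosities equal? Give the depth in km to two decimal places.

1.84 km

Set phi₀ₐ e^(−cₐz) = phi₀ᵦ e^(−cᵦz) ⇒ ln(phi₀ₐ/phi₀ᵦ) = (cₐ − cᵦ)·z
z = ln(0.63/0.53) / (0.534 − 0.44) = 0.1728 / 0.094 = 1.839 km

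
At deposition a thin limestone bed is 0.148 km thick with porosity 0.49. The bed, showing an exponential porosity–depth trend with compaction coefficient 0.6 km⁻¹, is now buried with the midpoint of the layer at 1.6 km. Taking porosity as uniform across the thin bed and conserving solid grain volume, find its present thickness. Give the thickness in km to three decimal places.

0.093 km

Porosity at 1.6 km: n = 0.49·exp(−0.6×1.6) = 0.1876
Solid-volume conservation: h(1−n) = h₀(1−n₀) ⇒ h = h₀·(1−n₀)/(1−n)
h = 0.148 × (1 − 0.49)/(1 − 0.1876) = 0.148 × 0.6278 = 0.0929 km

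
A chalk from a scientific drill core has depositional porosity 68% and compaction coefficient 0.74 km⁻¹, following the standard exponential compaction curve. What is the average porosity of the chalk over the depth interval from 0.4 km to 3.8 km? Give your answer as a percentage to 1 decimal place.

18.5%

⟨phi⟩ = (1/(z₂−z₁)) ∫ phi₀ e^(−kz) dz = phi₀·(e^(−k·z₁) − e^(−k·z₂)) / (k·(z₂−z₁))
e^(−0.74×0.4) = 0.7438; e^(−0.74×3.8) = 0.0601
⟨phi⟩ = 0.68 × (0.7438 − 0.0601) / (0.74 × 3.4) = 0.68 × 0.2717 = 0.1848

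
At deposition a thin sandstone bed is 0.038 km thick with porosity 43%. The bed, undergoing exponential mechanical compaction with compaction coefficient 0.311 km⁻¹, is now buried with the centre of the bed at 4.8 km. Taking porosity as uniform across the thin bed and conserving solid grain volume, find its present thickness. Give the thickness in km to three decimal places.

0.024 km

Porosity at 4.8 km: n = 0.43·exp(−0.311×4.8) = 0.0966
Solid-volume conservation: h(1−n) = h₀(1−n₀) ⇒ h = h₀·(1−n₀)/(1−n)
h = 0.038 × (1 − 0.43)/(1 − 0.0966) = 0.038 × 0.6310 = 0.0240 km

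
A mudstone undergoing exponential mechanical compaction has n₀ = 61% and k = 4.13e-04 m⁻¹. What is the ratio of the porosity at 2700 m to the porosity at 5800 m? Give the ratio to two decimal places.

3.60

Working in km (1 km = 1000 m; k in km⁻¹ = k in m⁻¹ × 1000):
n(d₁)/n(d₂) = e^(−k·d₁)/e^(−k·d₂) = e^{k(d₂−d₁)}
= exp(0.413 × 3.1) = exp(1.28) = 3.5977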